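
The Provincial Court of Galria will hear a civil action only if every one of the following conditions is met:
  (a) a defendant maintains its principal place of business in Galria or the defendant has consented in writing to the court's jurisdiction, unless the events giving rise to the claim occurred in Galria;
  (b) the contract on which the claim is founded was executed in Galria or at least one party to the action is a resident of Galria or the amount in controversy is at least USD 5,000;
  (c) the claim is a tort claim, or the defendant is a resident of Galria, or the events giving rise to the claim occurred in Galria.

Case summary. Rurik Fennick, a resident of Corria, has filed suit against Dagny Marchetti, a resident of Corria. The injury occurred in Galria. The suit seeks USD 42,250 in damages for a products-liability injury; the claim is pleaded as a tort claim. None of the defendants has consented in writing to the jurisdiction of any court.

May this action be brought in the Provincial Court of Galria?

The Provincial Court of Galria:
  (a) No defendant is a corporation; no such written consent has been filed — no alternative holds. However, the operative events occurred in Galria, so the 'unless' proviso supplies this condition. Satisfied.
  (b) The amount in controversy is 42,250 dollars, which meets the $5,000 floor, so one alternative holds. Condition met.
  (c) The claim is a tort claim, so this disjunct is met. Satisfied.
  → Jurisdiction lies.

Yes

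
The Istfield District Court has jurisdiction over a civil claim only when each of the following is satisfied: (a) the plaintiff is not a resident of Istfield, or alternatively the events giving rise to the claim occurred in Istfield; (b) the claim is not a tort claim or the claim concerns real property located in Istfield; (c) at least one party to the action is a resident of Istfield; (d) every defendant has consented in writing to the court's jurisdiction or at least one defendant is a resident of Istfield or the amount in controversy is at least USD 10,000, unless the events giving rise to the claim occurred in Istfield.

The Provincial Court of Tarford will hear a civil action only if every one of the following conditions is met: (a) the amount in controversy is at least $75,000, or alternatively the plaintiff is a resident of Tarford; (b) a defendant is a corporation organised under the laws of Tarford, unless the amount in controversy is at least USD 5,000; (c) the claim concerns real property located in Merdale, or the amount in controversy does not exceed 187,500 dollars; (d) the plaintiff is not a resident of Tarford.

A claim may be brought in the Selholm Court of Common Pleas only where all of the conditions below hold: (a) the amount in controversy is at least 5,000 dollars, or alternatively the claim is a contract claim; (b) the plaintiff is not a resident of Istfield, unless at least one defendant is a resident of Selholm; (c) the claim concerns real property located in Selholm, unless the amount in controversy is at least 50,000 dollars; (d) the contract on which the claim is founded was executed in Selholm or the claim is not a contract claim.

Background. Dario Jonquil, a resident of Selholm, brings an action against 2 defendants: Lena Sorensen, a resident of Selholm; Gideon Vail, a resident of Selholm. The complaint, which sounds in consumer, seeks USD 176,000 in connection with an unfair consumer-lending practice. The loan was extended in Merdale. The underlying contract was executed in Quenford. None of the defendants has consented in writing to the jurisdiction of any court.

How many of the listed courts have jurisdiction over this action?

The Istfield District Court:
  (a) The plaintiff resides in Selholm, which is not Istfield — that alternative is enough. Met.
  (b) The claim is a consumer claim, not a tort claim, which satisfies one of the alternatives. Met.
  (c) No party resides in Istfield. Not met.
  (d) The amount in controversy is USD 176,000, which meets the USD 10,000 floor, so this disjunct is met. Satisfied.
  → At least one condition fails; no jurisdiction.
The Provincial Court of Tarford:
  (a) The amount in controversy is $176,000, which meets the USD 75,000 floor, which satisfies one of the alternatives. Met.
  (b) No defendant is a corporation. The proviso rescues it, though: the amount in controversy is USD 176,000, which meets the $5,000 floor. Condition met.
  (c) The amount in controversy is $176,000, within the USD 187,500 ceiling, so this disjunct is met. Satisfied.
  (d) The plaintiff resides in Selholm, which is not Tarford. Satisfied.
  → Every requirement is satisfied — jurisdiction.
The Selholm Court of Common Pleas:
  (a) The amount in controversy is 176,000 dollars, which meets the 5,000 dollars floor, so one alternative holds. Condition met.
  (b) The plaintiff resides in Selholm, which is not Istfield. Condition met.
  (c) The claim does not concern real property. However, the amount in controversy is $176,000, which meets the 50,000 dollars floor, so the 'unless' proviso supplies this condition. Satisfied.
  (d) The claim is a consumer claim, not a contract claim, so this disjunct is met. Satisfied.
  → Jurisdiction lies.
Courts with jurisdiction: the Provincial Court of Tarford, the Selholm Court of Common Pleas — 2 in total.

2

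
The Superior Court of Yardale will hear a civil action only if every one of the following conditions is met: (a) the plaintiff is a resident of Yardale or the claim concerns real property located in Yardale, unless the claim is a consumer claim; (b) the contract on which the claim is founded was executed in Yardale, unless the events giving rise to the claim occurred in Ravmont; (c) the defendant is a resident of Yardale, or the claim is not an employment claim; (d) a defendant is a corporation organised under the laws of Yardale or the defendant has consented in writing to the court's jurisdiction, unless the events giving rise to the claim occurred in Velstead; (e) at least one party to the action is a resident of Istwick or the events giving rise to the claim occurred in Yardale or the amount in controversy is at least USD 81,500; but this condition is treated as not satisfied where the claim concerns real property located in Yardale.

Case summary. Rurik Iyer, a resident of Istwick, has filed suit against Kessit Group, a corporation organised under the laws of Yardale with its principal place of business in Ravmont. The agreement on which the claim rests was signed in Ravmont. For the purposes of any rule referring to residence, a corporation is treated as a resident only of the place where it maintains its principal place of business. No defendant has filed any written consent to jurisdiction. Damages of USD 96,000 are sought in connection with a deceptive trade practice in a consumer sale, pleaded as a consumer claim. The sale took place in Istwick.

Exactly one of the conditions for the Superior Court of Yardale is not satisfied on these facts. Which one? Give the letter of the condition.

The Superior Court of Yardale:
  (a) The plaintiff resides in Istwick, not Yardale; the claim does not concern real property — every alternative fails. The proviso rescues it, though: the claim is a consumer claim. Condition met.
  (b) The contract was executed in Ravmont, not Yardale. Nor does the 'unless' clause help: the operative events occurred in Istwick, not Ravmont. Not met.
  (c) The claim is a consumer claim, not an employment claim, which satisfies one of the alternatives. Met.
  (d) Kessit Group is organised under the laws of Yardale, so one alternative holds. Met.
  (e) Rurik Iyer resides in Istwick, so this disjunct is met. The exception is not triggered, since the claim does not concern real property. Condition met.
Only condition (b) fails.

(b)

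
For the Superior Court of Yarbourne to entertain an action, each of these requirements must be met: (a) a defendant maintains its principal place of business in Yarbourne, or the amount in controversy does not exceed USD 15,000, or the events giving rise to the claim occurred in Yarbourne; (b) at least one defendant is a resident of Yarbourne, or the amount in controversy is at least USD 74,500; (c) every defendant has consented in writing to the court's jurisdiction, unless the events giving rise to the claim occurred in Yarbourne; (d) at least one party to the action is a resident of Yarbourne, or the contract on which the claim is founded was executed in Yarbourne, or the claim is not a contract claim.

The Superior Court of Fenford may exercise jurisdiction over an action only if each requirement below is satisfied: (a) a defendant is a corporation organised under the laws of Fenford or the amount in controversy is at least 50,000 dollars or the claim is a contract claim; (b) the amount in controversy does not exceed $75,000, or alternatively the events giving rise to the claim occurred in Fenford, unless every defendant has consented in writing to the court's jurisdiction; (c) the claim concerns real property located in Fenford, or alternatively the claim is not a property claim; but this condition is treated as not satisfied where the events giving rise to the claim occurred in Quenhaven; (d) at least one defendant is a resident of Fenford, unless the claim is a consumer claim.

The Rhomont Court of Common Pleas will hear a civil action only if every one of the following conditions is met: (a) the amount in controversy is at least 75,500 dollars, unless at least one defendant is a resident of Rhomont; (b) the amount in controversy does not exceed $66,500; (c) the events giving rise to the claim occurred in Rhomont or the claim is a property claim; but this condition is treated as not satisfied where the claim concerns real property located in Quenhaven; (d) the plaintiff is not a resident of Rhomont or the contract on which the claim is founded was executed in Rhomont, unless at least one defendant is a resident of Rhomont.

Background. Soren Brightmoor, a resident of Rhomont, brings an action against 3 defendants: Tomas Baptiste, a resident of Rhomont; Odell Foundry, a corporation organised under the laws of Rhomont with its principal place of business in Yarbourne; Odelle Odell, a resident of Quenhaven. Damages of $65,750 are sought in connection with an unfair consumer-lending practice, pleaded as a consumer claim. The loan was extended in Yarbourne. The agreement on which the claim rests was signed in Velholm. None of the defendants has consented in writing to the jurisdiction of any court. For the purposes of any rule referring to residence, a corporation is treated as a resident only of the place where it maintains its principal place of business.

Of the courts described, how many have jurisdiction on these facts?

The Superior Court of Yarbourne:
  (a) Odell Foundry has its principal place of business in Yarbourne, which satisfies one of the alternatives. Met.
  (b) Odell Foundry resides in Yarbourne — that alternative is enough. Condition met.
  (c) No such written consent has been filed. However, the operative events occurred in Yarbourne, so the 'unless' proviso supplies this condition. Condition met.
  (d) Odell Foundry resides in Yarbourne, so this disjunct is met. Condition met.
  → Every requirement is satisfied — jurisdiction.
The Superior Court of Fenford:
  (a) The amount in controversy is USD 65,750, which meets the USD 50,000 floor, which satisfies one of the alternatives. Condition met.
  (b) The amount in controversy is 65,750 dollars, within the 75,000 dollars ceiling, so this disjunct is met. Condition met.
  (c) The claim is a consumer claim, not a property claim, so one alternative holds. The carve-out does not apply: the operative events occurred in Yarbourne, not Quenhaven. Condition met.
  (d) No defendant resides in Fenford (they reside in Rhomont, Yarbourne, Quenhaven). However, the claim is a consumer claim, so the 'unless' proviso supplies this condition. Met.
  → Jurisdiction lies.
The Rhomont Court of Common Pleas:
  (a) The amount in controversy is USD 65,750, below the $75,500 floor. The proviso rescues it, though: Tomas Baptiste resides in Rhomont. Met.
  (b) The amount in controversy is $65,750, within the 66,500 dollars ceiling. Satisfied.
  (c) The operative events occurred in Yarbourne, not Rhomont; the claim is a consumer claim, not a property claim — none of the alternatives is met. Fails.
  (d) The plaintiff resides in Rhomont; the contract was executed in Velholm, not Rhomont — every alternative fails. But Tomas Baptiste resides in Rhomont, and the 'unless' clause therefore excuses the requirement. Condition met.
  → No jurisdiction.
Courts with jurisdiction: the Superior Court of Yarbourne, the Superior Court of Fenford — 2 in total.

2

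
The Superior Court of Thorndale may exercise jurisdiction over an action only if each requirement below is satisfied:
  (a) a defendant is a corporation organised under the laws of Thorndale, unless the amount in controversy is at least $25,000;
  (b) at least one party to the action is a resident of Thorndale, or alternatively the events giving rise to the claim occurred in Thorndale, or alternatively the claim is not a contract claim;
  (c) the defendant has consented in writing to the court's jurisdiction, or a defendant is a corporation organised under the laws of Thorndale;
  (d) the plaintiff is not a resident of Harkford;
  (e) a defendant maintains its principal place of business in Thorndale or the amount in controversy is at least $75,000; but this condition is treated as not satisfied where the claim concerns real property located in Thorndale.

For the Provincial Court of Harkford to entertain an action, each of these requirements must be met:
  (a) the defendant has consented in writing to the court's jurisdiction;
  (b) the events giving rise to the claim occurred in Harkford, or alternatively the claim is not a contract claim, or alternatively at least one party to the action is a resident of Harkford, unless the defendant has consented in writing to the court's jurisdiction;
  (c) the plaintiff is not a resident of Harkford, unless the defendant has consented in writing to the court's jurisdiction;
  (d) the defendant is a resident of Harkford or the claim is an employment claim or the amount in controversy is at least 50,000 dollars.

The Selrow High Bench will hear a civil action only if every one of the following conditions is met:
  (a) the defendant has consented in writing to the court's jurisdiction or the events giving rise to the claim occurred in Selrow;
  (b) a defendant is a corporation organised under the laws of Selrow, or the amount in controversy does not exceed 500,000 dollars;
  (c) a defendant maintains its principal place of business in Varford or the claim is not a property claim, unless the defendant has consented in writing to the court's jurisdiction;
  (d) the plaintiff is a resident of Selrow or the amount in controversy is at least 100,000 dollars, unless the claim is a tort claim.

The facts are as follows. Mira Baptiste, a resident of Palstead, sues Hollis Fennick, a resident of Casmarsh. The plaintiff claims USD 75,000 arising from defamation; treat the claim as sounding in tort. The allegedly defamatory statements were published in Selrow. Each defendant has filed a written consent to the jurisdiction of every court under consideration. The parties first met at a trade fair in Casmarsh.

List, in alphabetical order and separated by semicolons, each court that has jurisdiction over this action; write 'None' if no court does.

the Provincial Court of Harkford; the Selrow High Bench; the Superior Court of Thorndale

The Superior Court of Thorndale:
  (a) No defendant is a corporation. But the amount in controversy is USD 75,000, which meets the $25,000 floor, and the 'unless' clause therefore excuses the requirement. Satisfied.
  (b) The claim is a tort claim, not a contract claim, which satisfies one of the alternatives. Satisfied.
  (c) Every defendant has filed written consent, so one alternative holds. Met.
  (d) The plaintiff resides in Palstead, which is not Harkford. Satisfied.
  (e) The amount in controversy is 75,000 dollars, which meets the USD 75,000 floor, which satisfies one of the alternatives. The exception is not triggered, since the claim does not concern real property. Satisfied.
  → Jurisdiction lies.
The Provincial Court of Harkford:
  (a) Every defendant has filed written consent. Satisfied.
  (b) The claim is a tort claim, not a contract claim, so one alternative holds. Met.
  (c) The plaintiff resides in Palstead, which is not Harkford. Met.
  (d) The amount in controversy is $75,000, which meets the USD 50,000 floor, so one alternative holds. Satisfied.
  → Jurisdiction lies.
The Selrow High Bench:
  (a) Every defendant has filed written consent, which satisfies one of the alternatives. Condition met.
  (b) The amount in controversy is $75,000, within the $500,000 ceiling, so this disjunct is met. Condition met.
  (c) The claim is a tort claim, not a property claim, so one alternative holds. Satisfied.
  (d) The plaintiff resides in Palstead, not Selrow; the amount in controversy is 75,000 dollars, below the USD 100,000 floor — every alternative fails. However, the claim is a tort claim, so the 'unless' proviso supplies this condition. Condition met.
  → Every requirement is satisfied — jurisdiction.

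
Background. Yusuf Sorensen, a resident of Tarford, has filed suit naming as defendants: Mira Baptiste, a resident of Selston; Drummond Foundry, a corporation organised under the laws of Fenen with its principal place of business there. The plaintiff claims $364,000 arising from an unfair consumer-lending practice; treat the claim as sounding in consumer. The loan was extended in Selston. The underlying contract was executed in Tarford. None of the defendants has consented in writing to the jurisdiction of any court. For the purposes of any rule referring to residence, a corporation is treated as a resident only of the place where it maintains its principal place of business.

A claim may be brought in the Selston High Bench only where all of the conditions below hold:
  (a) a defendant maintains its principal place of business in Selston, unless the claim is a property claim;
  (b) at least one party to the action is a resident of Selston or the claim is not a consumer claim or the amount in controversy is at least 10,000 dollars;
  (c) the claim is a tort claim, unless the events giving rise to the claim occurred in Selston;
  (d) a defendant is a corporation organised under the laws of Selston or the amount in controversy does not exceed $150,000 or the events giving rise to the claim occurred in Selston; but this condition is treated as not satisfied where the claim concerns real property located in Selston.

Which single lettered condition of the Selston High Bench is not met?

The Selston High Bench:
  (a) The corporate defendant(s) have their principal place of business in Fenen, not Selston. And the claim is a consumer claim, not a property claim, so the proviso does not save it. Condition not met.
  (b) Mira Baptiste resides in Selston, which satisfies one of the alternatives. Satisfied.
  (c) The claim is a consumer claim, not a tort claim. The proviso rescues it, though: the operative events occurred in Selston. Condition met.
  (d) The operative events occurred in Selston, so one alternative holds. The carve-out does not apply: the claim does not concern real property. Satisfied.
Only condition (a) fails.

(a)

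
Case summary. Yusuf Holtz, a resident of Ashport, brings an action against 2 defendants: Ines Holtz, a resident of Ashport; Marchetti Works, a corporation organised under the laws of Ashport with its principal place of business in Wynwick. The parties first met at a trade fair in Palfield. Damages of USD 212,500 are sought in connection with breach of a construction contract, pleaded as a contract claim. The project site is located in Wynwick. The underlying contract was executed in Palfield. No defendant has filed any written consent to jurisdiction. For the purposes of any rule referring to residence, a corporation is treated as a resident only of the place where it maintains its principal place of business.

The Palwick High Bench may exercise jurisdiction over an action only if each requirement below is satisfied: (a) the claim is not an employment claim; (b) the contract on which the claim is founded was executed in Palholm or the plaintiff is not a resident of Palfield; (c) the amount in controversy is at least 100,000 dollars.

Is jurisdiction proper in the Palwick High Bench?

The Palwick High Bench:
  (a) The claim is a contract claim, not an employment claim. Condition met.
  (b) The plaintiff resides in Ashport, which is not Palfield, which satisfies one of the alternatives. Condition met.
  (c) The amount in controversy is 212,500 dollars, which meets the $100,000 floor. Satisfied.
  → Jurisdiction lies.

Yes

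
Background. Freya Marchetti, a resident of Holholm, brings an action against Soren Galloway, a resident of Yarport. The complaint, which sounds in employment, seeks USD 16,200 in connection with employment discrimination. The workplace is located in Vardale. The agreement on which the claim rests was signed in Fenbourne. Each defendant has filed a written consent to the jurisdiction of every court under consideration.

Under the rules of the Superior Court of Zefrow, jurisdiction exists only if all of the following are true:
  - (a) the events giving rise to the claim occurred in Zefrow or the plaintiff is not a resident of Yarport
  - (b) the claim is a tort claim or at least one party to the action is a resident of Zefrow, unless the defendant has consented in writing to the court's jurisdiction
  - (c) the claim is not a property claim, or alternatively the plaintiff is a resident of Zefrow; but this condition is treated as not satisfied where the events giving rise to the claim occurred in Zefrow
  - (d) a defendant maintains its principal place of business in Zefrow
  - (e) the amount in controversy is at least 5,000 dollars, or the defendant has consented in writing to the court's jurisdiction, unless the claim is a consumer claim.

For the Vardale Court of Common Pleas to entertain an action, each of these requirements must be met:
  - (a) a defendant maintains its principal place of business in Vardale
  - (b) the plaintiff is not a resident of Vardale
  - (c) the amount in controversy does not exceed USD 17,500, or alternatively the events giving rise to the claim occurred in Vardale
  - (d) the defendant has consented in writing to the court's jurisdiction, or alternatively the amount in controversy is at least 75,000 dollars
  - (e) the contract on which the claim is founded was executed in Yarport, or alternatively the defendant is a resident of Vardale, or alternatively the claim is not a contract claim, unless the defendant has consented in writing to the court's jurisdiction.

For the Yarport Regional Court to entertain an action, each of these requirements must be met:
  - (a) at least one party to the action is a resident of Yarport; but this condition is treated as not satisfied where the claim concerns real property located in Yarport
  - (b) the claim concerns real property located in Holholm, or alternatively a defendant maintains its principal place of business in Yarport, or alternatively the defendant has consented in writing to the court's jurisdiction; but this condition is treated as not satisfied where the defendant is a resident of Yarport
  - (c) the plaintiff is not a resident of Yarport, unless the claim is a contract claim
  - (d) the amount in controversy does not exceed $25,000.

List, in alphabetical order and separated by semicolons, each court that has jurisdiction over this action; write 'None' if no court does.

The Superior Court of Zefrow:
  (a) The plaintiff resides in Holholm, which is not Yarport — that alternative is enough. Satisfied.
  (b) The claim is an employment claim, not a tort claim; no party resides in Zefrow — none of the alternatives is met. But every defendant has filed written consent, and the 'unless' clause therefore excuses the requirement. Condition met.
  (c) The claim is an employment claim, not a property claim, so one alternative holds. The carve-out does not apply: the operative events occurred in Vardale, not Zefrow. Met.
  (d) No defendant is a corporation. Not satisfied.
  (e) The amount in controversy is $16,200, which meets the 5,000 dollars floor, so one alternative holds. Satisfied.
  → At least one condition fails; no jurisdiction.
The Vardale Court of Common Pleas:
  (a) No defendant is a corporation. Fails.
  (b) The plaintiff resides in Holholm, which is not Vardale. Met.
  (c) The amount in controversy is USD 16,200, within the USD 17,500 ceiling, so one alternative holds. Met.
  (d) Every defendant has filed written consent, so this disjunct is met. Met.
  (e) The claim is an employment claim, not a contract claim — that alternative is enough. Condition met.
  → Not every requirement is met — no jurisdiction.
The Yarport Regional Court:
  (a) Soren Galloway resides in Yarport. The exception is not triggered, since the claim does not concern real property. Condition met.
  (b) Every defendant has filed written consent, so one alternative holds. However, the defendant resides in Yarport, which falls within the stated exception and so defeats the condition. Condition not met.
  (c) The plaintiff resides in Holholm, which is not Yarport. Satisfied.
  (d) The amount in controversy is $16,200, within the $25,000 ceiling. Condition met.
  → No jurisdiction.

None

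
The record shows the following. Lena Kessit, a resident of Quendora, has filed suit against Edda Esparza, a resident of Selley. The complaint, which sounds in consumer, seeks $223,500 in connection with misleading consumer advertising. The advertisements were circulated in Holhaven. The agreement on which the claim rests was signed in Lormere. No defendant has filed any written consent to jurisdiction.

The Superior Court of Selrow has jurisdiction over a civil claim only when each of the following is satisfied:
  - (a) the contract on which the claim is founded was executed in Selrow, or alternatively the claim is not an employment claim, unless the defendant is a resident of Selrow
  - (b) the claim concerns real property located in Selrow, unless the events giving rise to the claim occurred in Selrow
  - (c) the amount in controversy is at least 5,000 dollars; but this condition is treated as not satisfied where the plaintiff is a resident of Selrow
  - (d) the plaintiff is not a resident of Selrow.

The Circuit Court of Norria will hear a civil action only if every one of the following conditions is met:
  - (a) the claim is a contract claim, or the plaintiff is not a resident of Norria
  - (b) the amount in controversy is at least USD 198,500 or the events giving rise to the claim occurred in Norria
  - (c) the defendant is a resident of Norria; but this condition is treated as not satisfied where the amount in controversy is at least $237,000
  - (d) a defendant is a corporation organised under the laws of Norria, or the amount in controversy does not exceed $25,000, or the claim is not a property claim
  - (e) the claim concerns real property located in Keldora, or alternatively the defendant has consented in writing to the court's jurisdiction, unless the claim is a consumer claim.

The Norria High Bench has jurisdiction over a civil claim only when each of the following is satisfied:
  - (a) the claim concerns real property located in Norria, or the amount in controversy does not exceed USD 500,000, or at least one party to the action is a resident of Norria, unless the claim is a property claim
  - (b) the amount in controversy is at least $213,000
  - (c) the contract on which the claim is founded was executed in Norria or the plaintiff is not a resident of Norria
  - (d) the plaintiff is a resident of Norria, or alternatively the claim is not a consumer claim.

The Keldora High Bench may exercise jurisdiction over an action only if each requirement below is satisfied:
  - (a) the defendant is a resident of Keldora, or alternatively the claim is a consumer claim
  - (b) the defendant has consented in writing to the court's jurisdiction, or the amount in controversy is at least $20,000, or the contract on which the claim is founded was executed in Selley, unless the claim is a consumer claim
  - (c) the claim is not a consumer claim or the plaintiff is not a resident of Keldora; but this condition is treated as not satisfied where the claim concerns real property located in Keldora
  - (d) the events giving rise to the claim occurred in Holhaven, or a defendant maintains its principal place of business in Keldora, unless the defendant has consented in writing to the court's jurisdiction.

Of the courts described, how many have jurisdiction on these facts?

1

The Superior Court of Selrow:
  (a) The claim is a consumer claim, not an employment claim — that alternative is enough. Met.
  (b) The claim does not concern real property. Nor does the 'unless' clause help: the operative events occurred in Holhaven, not Selrow. Fails.
  (c) The amount in controversy is $223,500, which meets the USD 5,000 floor. The exception is not triggered, since the plaintiff resides in Quendora, not Selrow. Condition met.
  (d) The plaintiff resides in Quendora, which is not Selrow. Met.
  → The court lacks jurisdiction.
The Circuit Court of Norria:
  (a) The plaintiff resides in Quendora, which is not Norria — that alternative is enough. Satisfied.
  (b) The amount in controversy is 223,500 dollars, which meets the USD 198,500 floor, which satisfies one of the alternatives. Condition met.
  (c) The defendant resides in Selley, not Norria. Condition not met.
  (d) The claim is a consumer claim, not a property claim — that alternative is enough. Satisfied.
  (e) The claim does not concern real property; no such written consent has been filed — every alternative fails. However, the claim is a consumer claim, so the 'unless' proviso supplies this condition. Met.
  → The court lacks jurisdiction.
The Norria High Bench:
  (a) The amount in controversy is USD 223,500, within the $500,000 ceiling, which satisfies one of the alternatives. Met.
  (b) The amount in controversy is 223,500 dollars, which meets the USD 213,000 floor. Satisfied.
  (c) The plaintiff resides in Quendora, which is not Norria, so this disjunct is met. Met.
  (d) The plaintiff resides in Quendora, not Norria; the claim is a consumer claim — none of the alternatives is met. Fails.
  → The court lacks jurisdiction.
The Keldora High Bench:
  (a) The claim is a consumer claim, which satisfies one of the alternatives. Met.
  (b) The amount in controversy is 223,500 dollars, which meets the $20,000 floor, so one alternative holds. Met.
  (c) The plaintiff resides in Quendora, which is not Keldora, so one alternative holds. And the carve-out is inapplicable — the claim does not concern real property. Condition met.
  (d) The operative events occurred in Holhaven, which satisfies one of the alternatives. Satisfied.
  → Every requirement is satisfied — jurisdiction.
Courts with jurisdiction: the Keldora High Bench — 1 in total.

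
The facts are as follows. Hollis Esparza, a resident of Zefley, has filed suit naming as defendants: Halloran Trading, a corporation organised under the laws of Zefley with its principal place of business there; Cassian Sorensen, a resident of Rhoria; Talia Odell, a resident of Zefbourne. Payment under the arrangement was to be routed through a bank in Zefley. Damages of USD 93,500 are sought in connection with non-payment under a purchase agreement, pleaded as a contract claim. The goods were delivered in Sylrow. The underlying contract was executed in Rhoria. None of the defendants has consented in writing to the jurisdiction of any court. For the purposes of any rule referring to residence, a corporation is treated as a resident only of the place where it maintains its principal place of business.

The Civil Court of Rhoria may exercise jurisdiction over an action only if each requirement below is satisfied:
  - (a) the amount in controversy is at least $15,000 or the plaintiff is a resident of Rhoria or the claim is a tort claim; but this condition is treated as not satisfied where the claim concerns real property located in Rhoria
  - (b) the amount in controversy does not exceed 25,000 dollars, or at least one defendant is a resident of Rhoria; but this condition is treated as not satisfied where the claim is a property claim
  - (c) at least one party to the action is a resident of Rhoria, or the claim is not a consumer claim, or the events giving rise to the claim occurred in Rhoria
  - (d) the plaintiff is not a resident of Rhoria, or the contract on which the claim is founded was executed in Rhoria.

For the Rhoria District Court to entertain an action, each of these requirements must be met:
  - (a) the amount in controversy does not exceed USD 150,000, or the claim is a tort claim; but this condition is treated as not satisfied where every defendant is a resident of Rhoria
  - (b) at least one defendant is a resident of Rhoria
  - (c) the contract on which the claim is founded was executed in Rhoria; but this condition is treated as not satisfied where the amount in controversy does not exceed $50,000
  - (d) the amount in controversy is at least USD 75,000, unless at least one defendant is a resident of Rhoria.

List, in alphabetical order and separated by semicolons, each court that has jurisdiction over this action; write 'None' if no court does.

The Civil Court of Rhoria:
  (a) The amount in controversy is USD 93,500, which meets the USD 15,000 floor, which satisfies one of the alternatives. And the carve-out is inapplicable — the claim does not concern real property. Condition met.
  (b) Cassian Sorensen resides in Rhoria, which satisfies one of the alternatives. And the carve-out is inapplicable — the claim is a contract claim, not a property claim. Condition met.
  (c) Cassian Sorensen resides in Rhoria, so this disjunct is met. Satisfied.
  (d) The plaintiff resides in Zefley, which is not Rhoria — that alternative is enough. Condition met.
  → Jurisdiction lies.
The Rhoria District Court:
  (a) The amount in controversy is $93,500, within the $150,000 ceiling, which satisfies one of the alternatives. And the carve-out is inapplicable — the defendants reside as follows — Halloran Trading in Zefley, Cassian Sorensen in Rhoria, Talia Odell in Zefbourne — not all in Rhoria. Met.
  (b) Cassian Sorensen resides in Rhoria. Satisfied.
  (c) The contract was executed in Rhoria. The exception is not triggered, since the amount in controversy is USD 93,500, above the $50,000 ceiling. Condition met.
  (d) The amount in controversy is 93,500 dollars, which meets the 75,000 dollars floor. Met.
  → The court has jurisdiction.

the Civil Court of Rhoria; the Rhoria District Court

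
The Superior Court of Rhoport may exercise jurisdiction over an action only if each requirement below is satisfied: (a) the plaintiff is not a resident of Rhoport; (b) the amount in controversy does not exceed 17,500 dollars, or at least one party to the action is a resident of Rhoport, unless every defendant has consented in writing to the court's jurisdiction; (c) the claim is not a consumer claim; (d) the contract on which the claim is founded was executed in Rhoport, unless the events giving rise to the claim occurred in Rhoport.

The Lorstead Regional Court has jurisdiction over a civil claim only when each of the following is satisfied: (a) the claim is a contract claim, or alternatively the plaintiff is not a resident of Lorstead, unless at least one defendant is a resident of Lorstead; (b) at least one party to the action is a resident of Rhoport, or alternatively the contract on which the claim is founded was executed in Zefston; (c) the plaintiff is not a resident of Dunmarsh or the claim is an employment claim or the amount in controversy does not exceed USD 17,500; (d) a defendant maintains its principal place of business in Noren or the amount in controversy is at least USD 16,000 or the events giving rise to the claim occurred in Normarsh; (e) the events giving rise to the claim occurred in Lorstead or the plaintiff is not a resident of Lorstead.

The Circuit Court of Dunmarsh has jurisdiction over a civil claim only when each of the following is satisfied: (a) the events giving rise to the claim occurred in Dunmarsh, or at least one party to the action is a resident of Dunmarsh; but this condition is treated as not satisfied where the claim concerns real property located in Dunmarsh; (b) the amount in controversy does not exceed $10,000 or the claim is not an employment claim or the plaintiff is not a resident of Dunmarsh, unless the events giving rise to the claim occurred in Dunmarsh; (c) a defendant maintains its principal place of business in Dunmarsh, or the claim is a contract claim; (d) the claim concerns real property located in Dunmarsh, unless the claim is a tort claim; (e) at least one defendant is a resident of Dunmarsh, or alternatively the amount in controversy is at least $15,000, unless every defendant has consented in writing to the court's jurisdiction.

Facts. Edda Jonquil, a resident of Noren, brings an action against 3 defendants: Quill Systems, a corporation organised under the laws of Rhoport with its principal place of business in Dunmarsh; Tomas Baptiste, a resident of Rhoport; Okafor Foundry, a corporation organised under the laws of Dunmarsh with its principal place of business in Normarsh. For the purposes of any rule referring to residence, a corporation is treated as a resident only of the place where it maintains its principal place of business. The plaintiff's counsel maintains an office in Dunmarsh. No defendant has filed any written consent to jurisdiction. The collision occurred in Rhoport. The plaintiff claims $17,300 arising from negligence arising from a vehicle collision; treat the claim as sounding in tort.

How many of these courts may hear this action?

The Superior Court of Rhoport:
  (a) The plaintiff resides in Noren, which is not Rhoport. Condition met.
  (b) The amount in controversy is USD 17,300, within the $17,500 ceiling, so this disjunct is met. Met.
  (c) The claim is a tort claim, not a consumer claim. Condition met.
  (d) No contract (and hence no place of execution) is alleged. But the operative events occurred in Rhoport, and the 'unless' clause therefore excuses the requirement. Met.
  → Every requirement is satisfied — jurisdiction.
The Lorstead Regional Court:
  (a) The plaintiff resides in Noren, which is not Lorstead, so this disjunct is met. Condition met.
  (b) Tomas Baptiste resides in Rhoport — that alternative is enough. Met.
  (c) The plaintiff resides in Noren, which is not Dunmarsh — that alternative is enough. Met.
  (d) The amount in controversy is USD 17,300, which meets the USD 16,000 floor — that alternative is enough. Met.
  (e) The plaintiff resides in Noren, which is not Lorstead — that alternative is enough. Met.
  → The court has jurisdiction.
The Circuit Court of Dunmarsh:
  (a) Quill Systems resides in Dunmarsh, so this disjunct is met. The exception is not triggered, since the claim does not concern real property. Satisfied.
  (b) The claim is a tort claim, not an employment claim, so this disjunct is met. Met.
  (c) Quill Systems has its principal place of business in Dunmarsh, so this disjunct is met. Satisfied.
  (d) The claim does not concern real property. But the claim is a tort claim, and the 'unless' clause therefore excuses the requirement. Condition met.
  (e) Quill Systems resides in Dunmarsh — that alternative is enough. Condition met.
  → Every requirement is satisfied — jurisdiction.
Courts with jurisdiction: the Superior Court of Rhoport, the Lorstead Regional Court, the Circuit Court of Dunmarsh — 3 in total.

3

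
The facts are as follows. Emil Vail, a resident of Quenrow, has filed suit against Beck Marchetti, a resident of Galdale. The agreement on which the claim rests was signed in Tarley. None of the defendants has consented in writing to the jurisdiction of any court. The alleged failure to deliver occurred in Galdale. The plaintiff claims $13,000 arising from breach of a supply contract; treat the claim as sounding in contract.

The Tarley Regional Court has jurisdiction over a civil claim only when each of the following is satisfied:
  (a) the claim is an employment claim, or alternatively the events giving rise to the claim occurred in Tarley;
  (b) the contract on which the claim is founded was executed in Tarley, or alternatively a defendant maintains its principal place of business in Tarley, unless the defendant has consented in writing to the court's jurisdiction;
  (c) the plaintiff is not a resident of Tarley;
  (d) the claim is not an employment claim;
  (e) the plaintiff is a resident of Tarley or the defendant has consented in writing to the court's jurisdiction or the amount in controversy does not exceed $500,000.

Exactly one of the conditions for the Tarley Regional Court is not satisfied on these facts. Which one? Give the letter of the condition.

(a)

The Tarley Regional Court:
  (a) The claim is a contract claim, not an employment claim; the operative events occurred in Galdale, not Tarley — none of the alternatives is met. Not satisfied.
  (b) The contract was executed in Tarley — that alternative is enough. Satisfied.
  (c) The plaintiff resides in Quenrow, which is not Tarley. Met.
  (d) The claim is a contract claim, not an employment claim. Condition met.
  (e) The amount in controversy is USD 13,000, within the $500,000 ceiling — that alternative is enough. Condition met.
Only condition (a) fails.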